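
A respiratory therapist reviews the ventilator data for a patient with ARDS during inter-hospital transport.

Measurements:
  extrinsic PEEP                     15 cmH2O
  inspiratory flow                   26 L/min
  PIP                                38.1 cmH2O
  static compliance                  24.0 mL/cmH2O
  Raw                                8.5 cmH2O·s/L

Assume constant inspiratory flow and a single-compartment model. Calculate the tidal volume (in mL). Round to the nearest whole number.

466

Flow: 26 L/min ÷ 60 = 0.4333 L/s.
Equation of motion (constant flow): PIP = Vt/C + R·V̇ + PEEP.
Vt/C = PIP − R·V̇ − PEEP = 38.1 − 3.683 − 15 = 19.417 cmH2O.
Vt = C × 19.417 = 24.0 × 19.417 = 466.01 mL.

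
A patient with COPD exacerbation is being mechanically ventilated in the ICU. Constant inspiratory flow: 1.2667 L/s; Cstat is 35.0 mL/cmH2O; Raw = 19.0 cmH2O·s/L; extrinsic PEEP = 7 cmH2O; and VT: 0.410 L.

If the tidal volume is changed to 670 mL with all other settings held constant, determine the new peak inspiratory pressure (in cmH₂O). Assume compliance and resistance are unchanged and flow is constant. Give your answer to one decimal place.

PIP = Vt/C + R·V̇ + PEEP (constant-flow equation of motion).
Only the elastic term changes: ΔPIP = ΔVt / C = (670 − 410) / 35.0 = 7.429 cmH2O.
Original PIP = 410/35.0 + 19.0×1.2667 + 7 = 42.782 cmH2O; new PIP = 42.782 + (7.429) = 50.211 cmH2O.

50.2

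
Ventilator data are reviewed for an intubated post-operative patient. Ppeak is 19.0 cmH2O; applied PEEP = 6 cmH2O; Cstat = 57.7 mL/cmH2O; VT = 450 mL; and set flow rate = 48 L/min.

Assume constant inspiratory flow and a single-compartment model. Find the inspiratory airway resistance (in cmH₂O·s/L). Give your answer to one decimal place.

Flow: 48 L/min ÷ 60 = 0.8 L/s.
Equation of motion (constant flow): PIP = Vt/C + R·V̇ + PEEP.
R·V̇ = PIP − Vt/C − PEEP = 19.0 − 450/57.7 − 6 = 19.0 − 7.799 − 6 = 5.201 cmH2O.
R = 5.201 / 0.8 = 6.501 cmH2O·s/L.

6.5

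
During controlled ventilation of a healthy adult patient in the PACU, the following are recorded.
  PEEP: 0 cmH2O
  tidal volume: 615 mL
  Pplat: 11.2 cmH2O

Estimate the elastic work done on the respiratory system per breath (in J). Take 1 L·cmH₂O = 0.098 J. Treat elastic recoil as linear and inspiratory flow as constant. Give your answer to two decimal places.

0.34

Elastic work ≈ ½ × (Pplat − PEEP) × Vt = 0.5 × (11.2 − 0) × 0.615 L = 0.5 × 11.2 × 0.615 = 3.444 L·cmH2O.
× 0.098 J/(L·cmH2O) → 0.3375 J.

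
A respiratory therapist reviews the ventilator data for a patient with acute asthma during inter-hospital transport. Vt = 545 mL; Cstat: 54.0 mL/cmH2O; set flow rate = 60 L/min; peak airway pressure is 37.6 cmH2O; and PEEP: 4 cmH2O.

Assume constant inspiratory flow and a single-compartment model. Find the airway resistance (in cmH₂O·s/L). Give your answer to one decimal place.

23.5

Flow: 60 L/min ÷ 60 = 1 L/s.
Equation of motion (constant flow): PIP = Vt/C + R·V̇ + PEEP.
R·V̇ = PIP − Vt/C − PEEP = 37.6 − 545/54.0 − 4 = 37.6 − 10.093 − 4 = 23.507 cmH2O.
R = 23.507 / 1 = 23.507 cmH2O·s/L.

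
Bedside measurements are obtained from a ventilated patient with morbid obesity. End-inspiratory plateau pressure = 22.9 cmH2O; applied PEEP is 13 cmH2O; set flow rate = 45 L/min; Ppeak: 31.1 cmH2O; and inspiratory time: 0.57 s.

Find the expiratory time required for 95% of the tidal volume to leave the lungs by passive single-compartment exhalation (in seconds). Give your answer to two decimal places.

1.41

Flow: 45 L/min ÷ 60 = 0.75 L/s.
Vt = flow × Ti = 0.75 L/s × 0.57 s × 1000 mL/L = 427.5 mL.
R = (PIP − Pplat)/V̇ = (31.1 − 22.9) / 0.75 = 8.2/0.75 = 10.933 cmH2O·s/L.
C = Vt/(Pplat − PEEP) = 427.5 / (22.9 − 13) = 427.5/9.9 = 43.182 mL/cmH2O.
τ = R × C = 10.933 × 0.04318 L/cmH2O = 0.4721 s.
t = −τ·ln(1 − 0.95) = −0.4721·ln(0.05) = 1.414 s.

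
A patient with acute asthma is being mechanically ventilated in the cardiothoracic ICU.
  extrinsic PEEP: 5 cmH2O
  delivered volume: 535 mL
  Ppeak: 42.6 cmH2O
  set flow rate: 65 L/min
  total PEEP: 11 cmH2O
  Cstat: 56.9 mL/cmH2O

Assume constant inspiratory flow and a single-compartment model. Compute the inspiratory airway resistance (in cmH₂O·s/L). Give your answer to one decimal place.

Flow: 65 L/min ÷ 60 = 1.0833 L/s.
Total PEEP = 11 cmH2O (set 5 + intrinsic 6); this is the baseline alveolar pressure.
Equation of motion (constant flow): PIP = Vt/C + R·V̇ + PEEP.
R·V̇ = PIP − Vt/C − PEEP = 42.6 − 535/56.9 − 11 = 42.6 − 9.402 − 11 = 22.198 cmH2O.
R = 22.198 / 1.0833 = 20.491 cmH2O·s/L.

20.5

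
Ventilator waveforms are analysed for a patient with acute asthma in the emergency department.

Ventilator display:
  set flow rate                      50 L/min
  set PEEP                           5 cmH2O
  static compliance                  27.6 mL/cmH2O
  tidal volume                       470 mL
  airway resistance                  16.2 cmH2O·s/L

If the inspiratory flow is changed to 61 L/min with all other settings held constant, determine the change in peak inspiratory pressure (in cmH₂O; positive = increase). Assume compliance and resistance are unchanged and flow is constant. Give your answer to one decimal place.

3.0

Flow: 50 L/min ÷ 60 = 0.8333 L/s.
New flow: 61 L/min ÷ 60 = 1.0167 L/s.
PIP = Vt/C + R·V̇ + PEEP (constant-flow equation of motion).
Only the resistive term changes: ΔPIP = R × ΔV̇ = 16.2 × (1.0167 − 0.8333) = 16.2 × 0.1834 = 2.971 cmH2O.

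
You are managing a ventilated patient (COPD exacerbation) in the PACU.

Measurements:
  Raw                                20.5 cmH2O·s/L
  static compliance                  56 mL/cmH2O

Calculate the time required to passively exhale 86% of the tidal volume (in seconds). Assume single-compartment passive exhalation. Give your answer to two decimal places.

τ = R × C = 20.5 × 56 mL/cmH2O = 20.5 × 0.056 L/cmH2O = 1.148 s.
Exhaled fraction f = 1 − e^(−t/τ) → t = −τ·ln(1 − f) = −1.148·ln(0.14) = 2.257 s.

2.26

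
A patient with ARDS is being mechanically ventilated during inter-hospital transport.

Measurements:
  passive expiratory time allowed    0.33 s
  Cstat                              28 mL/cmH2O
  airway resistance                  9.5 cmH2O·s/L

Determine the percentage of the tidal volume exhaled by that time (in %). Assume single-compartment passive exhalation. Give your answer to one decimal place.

τ = R × C = 9.5 × 28 mL/cmH2O = 9.5 × 0.028 L/cmH2O = 0.266 s.
Passive exhalation: V(t)/V₀ = e^(−t/τ) = e^(−0.33/0.266) = 0.2892.
Fraction exhaled = 1 − 0.2892 = 0.7108 → 71.08%.

71.1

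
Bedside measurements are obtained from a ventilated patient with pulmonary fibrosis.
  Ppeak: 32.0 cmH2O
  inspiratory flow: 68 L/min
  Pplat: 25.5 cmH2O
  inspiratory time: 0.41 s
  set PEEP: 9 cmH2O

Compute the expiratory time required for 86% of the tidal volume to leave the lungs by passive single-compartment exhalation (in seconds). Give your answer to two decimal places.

Flow: 68 L/min ÷ 60 = 1.1333 L/s.
Vt = flow × Ti = 1.1333 L/s × 0.41 s × 1000 mL/L = 464.65 mL.
R = (PIP − Pplat)/V̇ = (32.0 − 25.5) / 1.1333 = 6.5/1.1333 = 5.735 cmH2O·s/L.
C = Vt/(Pplat − PEEP) = 464.65 / (25.5 − 9) = 464.65/16.5 = 28.161 mL/cmH2O.
τ = R × C = 5.735 × 0.02816 L/cmH2O = 0.1615 s.
t = −τ·ln(1 − 0.86) = −0.1615·ln(0.14) = 0.3175 s.

0.32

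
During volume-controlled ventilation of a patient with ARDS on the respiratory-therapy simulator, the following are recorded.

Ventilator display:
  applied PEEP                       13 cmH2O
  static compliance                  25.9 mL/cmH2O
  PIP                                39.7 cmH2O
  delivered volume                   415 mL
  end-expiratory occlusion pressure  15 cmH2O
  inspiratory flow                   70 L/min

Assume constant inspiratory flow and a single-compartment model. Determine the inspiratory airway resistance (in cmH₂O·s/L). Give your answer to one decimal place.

7.4

Flow: 70 L/min ÷ 60 = 1.1667 L/s.
Total PEEP = 15 cmH2O (set 13 + intrinsic 2); this is the baseline alveolar pressure.
Equation of motion (constant flow): PIP = Vt/C + R·V̇ + PEEP.
R·V̇ = PIP − Vt/C − PEEP = 39.7 − 415/25.9 − 15 = 39.7 − 16.023 − 15 = 8.677 cmH2O.
R = 8.677 / 1.1667 = 7.437 cmH2O·s/L.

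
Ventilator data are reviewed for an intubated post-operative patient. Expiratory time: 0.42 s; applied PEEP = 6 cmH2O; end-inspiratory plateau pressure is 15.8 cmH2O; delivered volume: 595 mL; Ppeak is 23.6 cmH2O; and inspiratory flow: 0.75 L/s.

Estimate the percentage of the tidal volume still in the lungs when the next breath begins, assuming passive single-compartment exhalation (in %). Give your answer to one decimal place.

R = (PIP − Pplat)/V̇ = (23.6 − 15.8) / 0.75 = 7.8/0.75 = 10.4 cmH2O·s/L.
C = Vt/(Pplat − PEEP) = 595.0 / (15.8 − 6) = 595.0/9.8 = 60.714 mL/cmH2O.
τ = R × C = 10.4 × 0.06071 L/cmH2O = 0.6314 s.
Fraction remaining at end-expiration = e^(−Te/τ) = e^(−0.42/0.6314) = 0.5142 → 51.42%.

51.4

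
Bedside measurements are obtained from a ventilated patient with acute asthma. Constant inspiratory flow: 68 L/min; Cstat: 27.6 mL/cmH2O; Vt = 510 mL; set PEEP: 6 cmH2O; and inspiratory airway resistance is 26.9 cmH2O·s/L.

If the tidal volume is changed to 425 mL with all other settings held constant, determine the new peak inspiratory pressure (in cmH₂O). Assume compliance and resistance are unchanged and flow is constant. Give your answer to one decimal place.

Flow: 68 L/min ÷ 60 = 1.1333 L/s.
PIP = Vt/C + R·V̇ + PEEP (constant-flow equation of motion).
Only the elastic term changes: ΔPIP = ΔVt / C = (425 − 510) / 27.6 = -3.08 cmH2O.
Original PIP = 510/27.6 + 26.9×1.1333 + 6 = 54.964 cmH2O; new PIP = 54.964 + (-3.08) = 51.884 cmH2O.

51.9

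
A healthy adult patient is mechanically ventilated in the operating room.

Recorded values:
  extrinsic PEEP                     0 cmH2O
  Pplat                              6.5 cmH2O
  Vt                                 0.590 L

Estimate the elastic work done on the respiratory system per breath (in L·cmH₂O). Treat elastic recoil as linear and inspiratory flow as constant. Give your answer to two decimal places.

1.92

Elastic work ≈ ½ × (Pplat − PEEP) × Vt = 0.5 × (6.5 − 0) × 0.590 L = 0.5 × 6.5 × 0.590 = 1.918 L·cmH2O.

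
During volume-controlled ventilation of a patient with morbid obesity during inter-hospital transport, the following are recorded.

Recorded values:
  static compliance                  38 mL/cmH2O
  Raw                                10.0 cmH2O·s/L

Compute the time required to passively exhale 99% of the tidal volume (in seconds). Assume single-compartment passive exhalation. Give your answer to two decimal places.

1.75

τ = R × C = 10.0 × 38 mL/cmH2O = 10.0 × 0.038 L/cmH2O = 0.38 s.
Exhaled fraction f = 1 − e^(−t/τ) → t = −τ·ln(1 − f) = −0.38·ln(0.01) = 1.75 s.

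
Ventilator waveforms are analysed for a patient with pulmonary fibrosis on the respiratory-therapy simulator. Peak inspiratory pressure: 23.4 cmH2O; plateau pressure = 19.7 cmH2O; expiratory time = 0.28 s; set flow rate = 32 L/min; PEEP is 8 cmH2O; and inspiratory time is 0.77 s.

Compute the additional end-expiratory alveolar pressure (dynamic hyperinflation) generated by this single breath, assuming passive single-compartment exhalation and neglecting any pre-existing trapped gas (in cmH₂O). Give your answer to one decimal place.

3.7

Flow: 32 L/min ÷ 60 = 0.5333 L/s.
Vt = flow × Ti = 0.5333 L/s × 0.77 s × 1000 mL/L = 410.64 mL.
R = (PIP − Pplat)/V̇ = (23.4 − 19.7) / 0.5333 = 3.7/0.5333 = 6.938 cmH2O·s/L.
C = Vt/(Pplat − PEEP) = 410.64 / (19.7 − 8) = 410.64/11.7 = 35.097 mL/cmH2O.
τ = R × C = 6.938 × 0.0351 L/cmH2O = 0.2435 s.
Fraction remaining = e^(−Te/τ) = e^(−0.28/0.2435) = 0.3167; trapped volume = 410.64 × 0.3167 = 130.05 mL.
Additional alveolar pressure from trapping ≈ V_trapped / C = 130.05 / 35.097 = 3.705 cmH2O.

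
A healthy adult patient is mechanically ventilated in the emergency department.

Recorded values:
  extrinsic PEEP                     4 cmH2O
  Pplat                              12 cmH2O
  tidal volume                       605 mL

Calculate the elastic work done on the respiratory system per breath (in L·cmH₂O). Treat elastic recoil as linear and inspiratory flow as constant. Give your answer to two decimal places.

2.42

Elastic work ≈ ½ × (Pplat − PEEP) × Vt = 0.5 × (12 − 4) × 0.605 L = 0.5 × 8.0 × 0.605 = 2.42 L·cmH2O.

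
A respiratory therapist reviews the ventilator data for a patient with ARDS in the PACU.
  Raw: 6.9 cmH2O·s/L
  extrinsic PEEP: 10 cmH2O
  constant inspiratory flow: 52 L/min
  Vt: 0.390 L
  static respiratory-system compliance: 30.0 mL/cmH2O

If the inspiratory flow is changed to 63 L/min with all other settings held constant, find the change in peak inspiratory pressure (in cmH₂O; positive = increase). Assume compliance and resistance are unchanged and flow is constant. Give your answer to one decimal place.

Flow: 52 L/min ÷ 60 = 0.8667 L/s.
New flow: 63 L/min ÷ 60 = 1.05 L/s.
PIP = Vt/C + R·V̇ + PEEP (constant-flow equation of motion).
Only the resistive term changes: ΔPIP = R × ΔV̇ = 6.9 × (1.05 − 0.8667) = 6.9 × 0.1833 = 1.265 cmH2O.

1.3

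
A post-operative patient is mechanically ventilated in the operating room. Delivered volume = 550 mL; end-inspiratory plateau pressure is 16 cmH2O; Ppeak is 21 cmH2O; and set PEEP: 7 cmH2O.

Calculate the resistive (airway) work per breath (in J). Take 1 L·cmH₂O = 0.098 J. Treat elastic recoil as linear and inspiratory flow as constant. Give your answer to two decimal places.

With constant inspiratory flow the resistive pressure is constant at PIP − Pplat = 21 − 16 = 5.0 cmH2O, so resistive work = 5.0 × 0.550 = 2.75 L·cmH2O.
× 0.098 J/(L·cmH2O) → 0.2695 J.

0.27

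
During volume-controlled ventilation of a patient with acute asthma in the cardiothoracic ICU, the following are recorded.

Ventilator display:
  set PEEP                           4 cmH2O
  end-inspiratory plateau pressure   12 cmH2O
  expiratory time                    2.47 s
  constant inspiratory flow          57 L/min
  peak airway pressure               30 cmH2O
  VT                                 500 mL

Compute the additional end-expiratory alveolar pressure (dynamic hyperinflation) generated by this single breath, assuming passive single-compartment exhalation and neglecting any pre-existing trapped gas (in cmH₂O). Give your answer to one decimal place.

1.0

Flow: 57 L/min ÷ 60 = 0.95 L/s.
R = (PIP − Pplat)/V̇ = (30 − 12) / 0.95 = 18.0/0.95 = 18.947 cmH2O·s/L.
C = Vt/(Pplat − PEEP) = 500.0 / (12 − 4) = 500.0/8.0 = 62.5 mL/cmH2O.
τ = R × C = 18.947 × 0.0625 L/cmH2O = 1.184 s.
Fraction remaining = e^(−Te/τ) = e^(−2.47/1.184) = 0.1242; trapped volume = 500.0 × 0.1242 = 62.1 mL.
Additional alveolar pressure from trapping ≈ V_trapped / C = 62.1 / 62.5 = 0.9936 cmH2O.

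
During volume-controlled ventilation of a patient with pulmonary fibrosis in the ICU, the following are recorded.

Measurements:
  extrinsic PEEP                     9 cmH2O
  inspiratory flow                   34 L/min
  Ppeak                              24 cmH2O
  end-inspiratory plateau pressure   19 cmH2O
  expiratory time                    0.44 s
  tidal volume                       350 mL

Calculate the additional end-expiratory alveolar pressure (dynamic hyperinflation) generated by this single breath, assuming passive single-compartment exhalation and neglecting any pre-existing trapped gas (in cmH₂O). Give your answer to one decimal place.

2.4

Flow: 34 L/min ÷ 60 = 0.5667 L/s.
R = (PIP − Pplat)/V̇ = (24 − 19) / 0.5667 = 5.0/0.5667 = 8.823 cmH2O·s/L.
C = Vt/(Pplat − PEEP) = 350.0 / (19 − 9) = 350.0/10.0 = 35.0 mL/cmH2O.
τ = R × C = 8.823 × 0.035 L/cmH2O = 0.3088 s.
Fraction remaining = e^(−Te/τ) = e^(−0.44/0.3088) = 0.2405; trapped volume = 350.0 × 0.2405 = 84.175 mL.
Additional alveolar pressure from trapping ≈ V_trapped / C = 84.175 / 35.0 = 2.405 cmH2O.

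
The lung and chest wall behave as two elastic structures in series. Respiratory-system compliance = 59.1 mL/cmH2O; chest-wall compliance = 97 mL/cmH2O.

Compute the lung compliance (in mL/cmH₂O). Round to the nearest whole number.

151

1/CL = 1/Crs − 1/Ccw.
1/CL = 1/59.1 − 1/97 = 0.006611.
CL = 151.26 mL/cmH2O.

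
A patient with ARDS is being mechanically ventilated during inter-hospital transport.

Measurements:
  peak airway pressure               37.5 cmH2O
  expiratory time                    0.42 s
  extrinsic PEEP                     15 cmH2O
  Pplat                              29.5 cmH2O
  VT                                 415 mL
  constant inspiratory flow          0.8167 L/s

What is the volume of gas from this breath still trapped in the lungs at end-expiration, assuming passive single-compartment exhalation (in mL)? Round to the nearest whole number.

93

R = (PIP − Pplat)/V̇ = (37.5 − 29.5) / 0.8167 = 8.0/0.8167 = 9.796 cmH2O·s/L.
C = Vt/(Pplat − PEEP) = 415.0 / (29.5 − 15) = 415.0/14.5 = 28.621 mL/cmH2O.
τ = R × C = 9.796 × 0.02862 L/cmH2O = 0.2804 s.
Fraction remaining = e^(−Te/τ) = e^(−0.42/0.2804) = 0.2236.
Trapped volume = 415.0 × 0.2236 = 92.794 mL.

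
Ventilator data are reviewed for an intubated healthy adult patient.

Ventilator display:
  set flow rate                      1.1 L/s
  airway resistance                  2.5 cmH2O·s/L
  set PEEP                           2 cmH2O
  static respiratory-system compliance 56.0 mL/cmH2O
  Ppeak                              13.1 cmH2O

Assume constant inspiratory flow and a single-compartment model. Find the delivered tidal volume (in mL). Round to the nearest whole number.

Equation of motion (constant flow): PIP = Vt/C + R·V̇ + PEEP.
Vt/C = PIP − R·V̇ − PEEP = 13.1 − 2.75 − 2 = 8.35 cmH2O.
Vt = C × 8.35 = 56.0 × 8.35 = 467.6 mL.

468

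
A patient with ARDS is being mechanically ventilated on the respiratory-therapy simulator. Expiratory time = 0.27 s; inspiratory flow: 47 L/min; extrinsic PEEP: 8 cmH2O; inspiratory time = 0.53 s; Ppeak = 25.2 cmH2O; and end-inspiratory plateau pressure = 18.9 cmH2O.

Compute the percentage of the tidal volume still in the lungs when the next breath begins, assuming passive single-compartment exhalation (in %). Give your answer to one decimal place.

Flow: 47 L/min ÷ 60 = 0.7833 L/s.
Vt = flow × Ti = 0.7833 L/s × 0.53 s × 1000 mL/L = 415.15 mL.
R = (PIP − Pplat)/V̇ = (25.2 − 18.9) / 0.7833 = 6.3/0.7833 = 8.043 cmH2O·s/L.
C = Vt/(Pplat − PEEP) = 415.15 / (18.9 − 8) = 415.15/10.9 = 38.087 mL/cmH2O.
τ = R × C = 8.043 × 0.03809 L/cmH2O = 0.3064 s.
Fraction remaining at end-expiration = e^(−Te/τ) = e^(−0.27/0.3064) = 0.4143 → 41.43%.

41.4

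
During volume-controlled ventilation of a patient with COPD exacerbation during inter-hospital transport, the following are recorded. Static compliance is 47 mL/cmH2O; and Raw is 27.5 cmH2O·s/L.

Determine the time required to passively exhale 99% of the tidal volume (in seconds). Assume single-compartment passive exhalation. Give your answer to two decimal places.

5.95

τ = R × C = 27.5 × 47 mL/cmH2O = 27.5 × 0.047 L/cmH2O = 1.293 s.
Exhaled fraction f = 1 − e^(−t/τ) → t = −τ·ln(1 − f) = −1.293·ln(0.01) = 5.954 s.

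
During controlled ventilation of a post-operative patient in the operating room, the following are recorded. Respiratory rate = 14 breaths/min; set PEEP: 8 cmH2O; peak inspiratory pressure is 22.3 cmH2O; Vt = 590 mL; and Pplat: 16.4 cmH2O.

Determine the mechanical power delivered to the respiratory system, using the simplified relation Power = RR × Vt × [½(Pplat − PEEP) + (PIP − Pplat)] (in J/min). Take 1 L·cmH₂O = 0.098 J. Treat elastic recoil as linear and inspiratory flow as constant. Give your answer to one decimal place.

Per-breath work = Vt × [½(Pplat−PEEP) + (PIP−Pplat)] = 0.590 × [0.5×8.4 + 5.9] = 0.590 × 10.1 = 5.959 L·cmH2O.
Power = 14 × 5.959 = 83.426 L·cmH2O/min.
× 0.098 J/(L·cmH2O) → 8.176 J/min.

8.2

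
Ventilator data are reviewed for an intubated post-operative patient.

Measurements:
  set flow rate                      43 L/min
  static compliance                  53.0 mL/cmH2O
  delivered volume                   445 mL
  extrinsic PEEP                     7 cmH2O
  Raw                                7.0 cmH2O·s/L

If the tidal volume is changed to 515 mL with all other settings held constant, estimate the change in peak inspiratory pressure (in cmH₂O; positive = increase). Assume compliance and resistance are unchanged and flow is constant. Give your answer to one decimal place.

1.3

PIP = Vt/C + R·V̇ + PEEP (constant-flow equation of motion).
Only the elastic term changes: ΔPIP = ΔVt / C = (515 − 445) / 53.0 = 1.321 cmH2O.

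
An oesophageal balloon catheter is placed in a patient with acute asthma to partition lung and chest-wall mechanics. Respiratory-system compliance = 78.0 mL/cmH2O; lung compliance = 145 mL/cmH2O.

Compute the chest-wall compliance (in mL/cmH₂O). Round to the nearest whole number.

1/Ccw = 1/Crs − 1/CL.
1/Ccw = 1/78.0 − 1/145 = 0.005924.
Ccw = 168.8 mL/cmH2O.

169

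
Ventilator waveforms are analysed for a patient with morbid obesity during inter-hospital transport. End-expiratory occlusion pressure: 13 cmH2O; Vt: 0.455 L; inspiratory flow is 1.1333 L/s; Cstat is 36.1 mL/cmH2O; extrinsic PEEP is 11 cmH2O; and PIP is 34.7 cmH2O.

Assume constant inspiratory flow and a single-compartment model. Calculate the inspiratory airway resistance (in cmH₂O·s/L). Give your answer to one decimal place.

8.0

Total PEEP = 13 cmH2O (set 11 + intrinsic 2); this is the baseline alveolar pressure.
Equation of motion (constant flow): PIP = Vt/C + R·V̇ + PEEP.
R·V̇ = PIP − Vt/C − PEEP = 34.7 − 455/36.1 − 13 = 34.7 − 12.604 − 13 = 9.096 cmH2O.
R = 9.096 / 1.1333 = 8.026 cmH2O·s/L.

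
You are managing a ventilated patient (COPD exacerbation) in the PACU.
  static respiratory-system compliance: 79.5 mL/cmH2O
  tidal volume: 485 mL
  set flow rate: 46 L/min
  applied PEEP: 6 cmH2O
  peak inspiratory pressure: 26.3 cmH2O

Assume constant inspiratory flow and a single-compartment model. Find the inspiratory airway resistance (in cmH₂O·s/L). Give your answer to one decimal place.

Flow: 46 L/min ÷ 60 = 0.7667 L/s.
Equation of motion (constant flow): PIP = Vt/C + R·V̇ + PEEP.
R·V̇ = PIP − Vt/C − PEEP = 26.3 − 485/79.5 − 6 = 26.3 − 6.101 − 6 = 14.199 cmH2O.
R = 14.199 / 0.7667 = 18.52 cmH2O·s/L.

18.5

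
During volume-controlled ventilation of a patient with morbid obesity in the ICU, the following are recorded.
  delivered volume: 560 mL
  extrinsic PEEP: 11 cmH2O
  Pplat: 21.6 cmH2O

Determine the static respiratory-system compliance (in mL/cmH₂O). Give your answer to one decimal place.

Cstat = Vt / (Pplat − PEEP) = 560 / (21.6 − 11) = 560 / 10.6 = 52.83 mL/cmH2O.

52.8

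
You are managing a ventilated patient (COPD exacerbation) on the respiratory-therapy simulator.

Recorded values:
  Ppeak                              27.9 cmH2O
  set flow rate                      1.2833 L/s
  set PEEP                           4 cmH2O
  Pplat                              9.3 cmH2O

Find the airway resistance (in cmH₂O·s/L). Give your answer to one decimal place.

Raw = (PIP − Pplat) / flow = (27.9 − 9.3) / 1.2833 = 18.6 / 1.2833 = 14.494 cmH2O·s/L.

14.5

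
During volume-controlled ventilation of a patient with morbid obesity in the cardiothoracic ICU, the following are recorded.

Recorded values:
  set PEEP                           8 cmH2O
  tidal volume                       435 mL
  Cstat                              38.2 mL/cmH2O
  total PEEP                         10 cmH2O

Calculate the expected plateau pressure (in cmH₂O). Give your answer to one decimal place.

21.4

End-expiratory occlusion gives total PEEP = 10 cmH2O (intrinsic PEEP = 10 − 8 = 2). Use total PEEP for the elastic gradient.
Pplat = PEEPtotal + Vt / Cstat = 10 + 435 / 38.2 = 10 + 11.387 = 21.387 cmH2O.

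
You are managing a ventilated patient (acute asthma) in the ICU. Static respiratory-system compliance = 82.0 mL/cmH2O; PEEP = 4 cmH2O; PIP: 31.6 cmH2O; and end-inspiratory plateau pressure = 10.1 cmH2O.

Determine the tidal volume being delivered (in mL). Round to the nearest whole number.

500

Vt = Cstat × (Pplat − PEEP) = 82.0 × (10.1 − 4) = 82.0 × 6.1 = 500.2 mL.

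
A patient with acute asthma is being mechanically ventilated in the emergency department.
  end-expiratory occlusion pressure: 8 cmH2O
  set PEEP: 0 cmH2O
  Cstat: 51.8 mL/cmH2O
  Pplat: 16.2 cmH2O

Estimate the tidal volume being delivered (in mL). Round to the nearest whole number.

End-expiratory occlusion gives total PEEP = 8 cmH2O (intrinsic PEEP = 8 − 0 = 8). Use total PEEP for the elastic gradient.
Vt = Cstat × (Pplat − PEEPtotal) = 51.8 × (16.2 − 8) = 51.8 × 8.2 = 424.76 mL.

425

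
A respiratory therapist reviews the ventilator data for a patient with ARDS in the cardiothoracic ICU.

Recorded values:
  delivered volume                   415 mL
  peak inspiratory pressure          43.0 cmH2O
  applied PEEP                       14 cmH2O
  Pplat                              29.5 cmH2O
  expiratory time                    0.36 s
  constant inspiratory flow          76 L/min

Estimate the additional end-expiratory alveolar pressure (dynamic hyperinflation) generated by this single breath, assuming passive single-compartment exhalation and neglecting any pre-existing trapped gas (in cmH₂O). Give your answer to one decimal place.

4.4

Flow: 76 L/min ÷ 60 = 1.2667 L/s.
R = (PIP − Pplat)/V̇ = (43.0 − 29.5) / 1.2667 = 13.5/1.2667 = 10.658 cmH2O·s/L.
C = Vt/(Pplat − PEEP) = 415.0 / (29.5 − 14) = 415.0/15.5 = 26.774 mL/cmH2O.
τ = R × C = 10.658 × 0.02677 L/cmH2O = 0.2853 s.
Fraction remaining = e^(−Te/τ) = e^(−0.36/0.2853) = 0.2831; trapped volume = 415.0 × 0.2831 = 117.49 mL.
Additional alveolar pressure from trapping ≈ V_trapped / C = 117.49 / 26.774 = 4.388 cmH2O.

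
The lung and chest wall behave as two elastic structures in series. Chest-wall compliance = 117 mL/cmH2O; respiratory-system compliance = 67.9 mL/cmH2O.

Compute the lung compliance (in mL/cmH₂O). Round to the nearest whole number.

162

1/CL = 1/Crs − 1/Ccw.
1/CL = 1/67.9 − 1/117 = 0.006181.
CL = 161.79 mL/cmH2O.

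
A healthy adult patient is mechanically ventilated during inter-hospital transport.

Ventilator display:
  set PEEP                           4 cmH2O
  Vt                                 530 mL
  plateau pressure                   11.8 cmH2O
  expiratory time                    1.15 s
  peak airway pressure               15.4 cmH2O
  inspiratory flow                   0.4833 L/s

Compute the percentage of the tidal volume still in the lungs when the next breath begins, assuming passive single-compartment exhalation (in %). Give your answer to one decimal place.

R = (PIP − Pplat)/V̇ = (15.4 − 11.8) / 0.4833 = 3.6/0.4833 = 7.449 cmH2O·s/L.
C = Vt/(Pplat − PEEP) = 530.0 / (11.8 − 4) = 530.0/7.8 = 67.949 mL/cmH2O.
τ = R × C = 7.449 × 0.06795 L/cmH2O = 0.5062 s.
Fraction remaining at end-expiration = e^(−Te/τ) = e^(−1.15/0.5062) = 0.1031 → 10.31%.

10.3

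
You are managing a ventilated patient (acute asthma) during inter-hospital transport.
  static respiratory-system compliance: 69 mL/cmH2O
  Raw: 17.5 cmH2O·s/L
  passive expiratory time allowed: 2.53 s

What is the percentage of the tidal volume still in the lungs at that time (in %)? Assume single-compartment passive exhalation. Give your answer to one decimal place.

12.3

τ = R × C = 17.5 × 69 mL/cmH2O = 17.5 × 0.069 L/cmH2O = 1.208 s.
Passive exhalation: V(t)/V₀ = e^(−t/τ) = e^(−2.53/1.208) = 0.1231.
Fraction remaining = 0.1231 → 12.31%.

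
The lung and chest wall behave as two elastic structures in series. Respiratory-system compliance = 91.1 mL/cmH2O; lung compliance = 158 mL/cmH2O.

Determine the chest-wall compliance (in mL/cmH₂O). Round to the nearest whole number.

1/Ccw = 1/Crs − 1/CL.
1/Ccw = 1/91.1 − 1/158 = 0.004648.
Ccw = 215.15 mL/cmH2O.

215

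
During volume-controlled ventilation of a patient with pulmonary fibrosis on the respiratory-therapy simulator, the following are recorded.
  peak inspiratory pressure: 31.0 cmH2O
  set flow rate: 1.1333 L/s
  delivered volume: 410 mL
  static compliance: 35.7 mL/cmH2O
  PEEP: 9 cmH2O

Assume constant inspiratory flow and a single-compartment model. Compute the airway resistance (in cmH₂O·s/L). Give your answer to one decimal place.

Equation of motion (constant flow): PIP = Vt/C + R·V̇ + PEEP.
R·V̇ = PIP − Vt/C − PEEP = 31.0 − 410/35.7 − 9 = 31.0 − 11.485 − 9 = 10.515 cmH2O.
R = 10.515 / 1.1333 = 9.278 cmH2O·s/L.

9.3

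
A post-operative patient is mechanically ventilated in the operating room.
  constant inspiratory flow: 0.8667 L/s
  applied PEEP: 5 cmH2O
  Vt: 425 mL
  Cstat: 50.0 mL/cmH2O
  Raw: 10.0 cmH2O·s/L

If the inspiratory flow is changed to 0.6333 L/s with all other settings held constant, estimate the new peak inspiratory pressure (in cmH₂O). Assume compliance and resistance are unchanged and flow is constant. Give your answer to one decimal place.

19.8

PIP = Vt/C + R·V̇ + PEEP (constant-flow equation of motion).
Only the resistive term changes: ΔPIP = R × ΔV̇ = 10.0 × (0.6333 − 0.8667) = 10.0 × -0.2334 = -2.334 cmH2O.
Original PIP = 425/50.0 + 10.0×0.8667 + 5 = 22.167 cmH2O; new PIP = 22.167 + (-2.334) = 19.833 cmH2O.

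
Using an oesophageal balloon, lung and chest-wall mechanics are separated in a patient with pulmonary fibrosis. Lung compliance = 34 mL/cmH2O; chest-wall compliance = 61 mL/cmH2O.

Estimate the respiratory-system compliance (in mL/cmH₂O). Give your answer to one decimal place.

Lung and chest wall are elastances in series: 1/Crs = 1/CL + 1/Ccw.
1/Crs = 1/34 + 1/61 = 0.04581.
Crs = 21.829 mL/cmH2O.

21.8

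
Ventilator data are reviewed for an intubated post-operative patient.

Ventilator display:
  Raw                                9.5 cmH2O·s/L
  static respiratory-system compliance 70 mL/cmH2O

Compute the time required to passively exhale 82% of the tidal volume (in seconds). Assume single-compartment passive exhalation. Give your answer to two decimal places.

τ = R × C = 9.5 × 70 mL/cmH2O = 9.5 × 0.070 L/cmH2O = 0.665 s.
Exhaled fraction f = 1 − e^(−t/τ) → t = −τ·ln(1 − f) = −0.665·ln(0.18) = 1.14 s.

1.14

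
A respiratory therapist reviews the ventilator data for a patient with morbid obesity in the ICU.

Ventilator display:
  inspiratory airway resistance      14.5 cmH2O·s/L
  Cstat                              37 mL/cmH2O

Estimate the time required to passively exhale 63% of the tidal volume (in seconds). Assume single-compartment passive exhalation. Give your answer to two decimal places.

τ = R × C = 14.5 × 37 mL/cmH2O = 14.5 × 0.037 L/cmH2O = 0.5365 s.
Exhaled fraction f = 1 − e^(−t/τ) → t = −τ·ln(1 − f) = −0.5365·ln(0.37) = 0.5334 s.

0.53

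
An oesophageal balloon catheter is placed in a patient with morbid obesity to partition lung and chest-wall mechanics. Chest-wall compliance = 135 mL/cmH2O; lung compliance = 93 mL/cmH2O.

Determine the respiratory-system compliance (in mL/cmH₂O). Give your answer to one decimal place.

Lung and chest wall are elastances in series: 1/Crs = 1/CL + 1/Ccw.
1/Crs = 1/93 + 1/135 = 0.01816.
Crs = 55.066 mL/cmH2O.

55.1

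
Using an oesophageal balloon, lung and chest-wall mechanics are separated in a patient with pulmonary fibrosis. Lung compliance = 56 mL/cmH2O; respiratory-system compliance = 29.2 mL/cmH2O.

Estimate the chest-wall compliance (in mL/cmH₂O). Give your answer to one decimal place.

61.0

1/Ccw = 1/Crs − 1/CL.
1/Ccw = 1/29.2 − 1/56 = 0.01639.
Ccw = 61.013 mL/cmH2O.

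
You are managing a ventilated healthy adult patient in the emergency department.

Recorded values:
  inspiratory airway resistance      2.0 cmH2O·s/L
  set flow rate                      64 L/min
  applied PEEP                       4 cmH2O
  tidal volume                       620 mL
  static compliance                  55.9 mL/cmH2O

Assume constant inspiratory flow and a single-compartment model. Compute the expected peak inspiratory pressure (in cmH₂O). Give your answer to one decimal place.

Flow: 64 L/min ÷ 60 = 1.0667 L/s.
Equation of motion (constant flow): PIP = Vt/C + R·V̇ + PEEP.
PIP = 620/55.9 + 2.0×1.0667 + 4 = 11.091 + 2.133 + 4 = 17.224 cmH2O.

17.2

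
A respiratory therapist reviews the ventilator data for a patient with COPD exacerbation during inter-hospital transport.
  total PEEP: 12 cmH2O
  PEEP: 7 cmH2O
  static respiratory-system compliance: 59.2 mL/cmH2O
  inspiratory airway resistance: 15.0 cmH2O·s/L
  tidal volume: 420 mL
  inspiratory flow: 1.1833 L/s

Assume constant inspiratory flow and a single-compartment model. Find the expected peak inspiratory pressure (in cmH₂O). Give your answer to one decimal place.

36.8

Total PEEP = 12 cmH2O (set 7 + intrinsic 5); this is the baseline alveolar pressure.
Equation of motion (constant flow): PIP = Vt/C + R·V̇ + PEEP.
PIP = 420/59.2 + 15.0×1.1833 + 12 = 7.095 + 17.75 + 12 = 36.845 cmH2O.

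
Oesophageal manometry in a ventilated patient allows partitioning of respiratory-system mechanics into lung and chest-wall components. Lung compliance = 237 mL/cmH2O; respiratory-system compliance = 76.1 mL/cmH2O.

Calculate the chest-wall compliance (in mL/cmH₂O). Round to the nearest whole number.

1/Ccw = 1/Crs − 1/CL.
1/Ccw = 1/76.1 − 1/237 = 0.008921.
Ccw = 112.1 mL/cmH2O.

112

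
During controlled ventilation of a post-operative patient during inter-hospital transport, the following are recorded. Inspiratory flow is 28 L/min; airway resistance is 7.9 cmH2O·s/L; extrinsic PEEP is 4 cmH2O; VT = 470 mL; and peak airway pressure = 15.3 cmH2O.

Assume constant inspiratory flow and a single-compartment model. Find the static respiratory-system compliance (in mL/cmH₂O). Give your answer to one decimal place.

Flow: 28 L/min ÷ 60 = 0.4667 L/s.
Equation of motion (constant flow): PIP = Vt/C + R·V̇ + PEEP.
Vt/C = PIP − R·V̇ − PEEP = 15.3 − 7.9×0.4667 − 4 = 15.3 − 3.687 − 4 = 7.613 cmH2O.
C = Vt / 7.613 = 470 / 7.613 = 61.737 mL/cmH2O.

61.7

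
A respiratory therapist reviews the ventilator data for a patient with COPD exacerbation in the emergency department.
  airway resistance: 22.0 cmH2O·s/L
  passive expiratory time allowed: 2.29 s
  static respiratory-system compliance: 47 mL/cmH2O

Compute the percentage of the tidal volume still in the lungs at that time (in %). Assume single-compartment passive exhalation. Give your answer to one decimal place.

τ = R × C = 22.0 × 47 mL/cmH2O = 22.0 × 0.047 L/cmH2O = 1.034 s.
Passive exhalation: V(t)/V₀ = e^(−t/τ) = e^(−2.29/1.034) = 0.1092.
Fraction remaining = 0.1092 → 10.92%.

10.9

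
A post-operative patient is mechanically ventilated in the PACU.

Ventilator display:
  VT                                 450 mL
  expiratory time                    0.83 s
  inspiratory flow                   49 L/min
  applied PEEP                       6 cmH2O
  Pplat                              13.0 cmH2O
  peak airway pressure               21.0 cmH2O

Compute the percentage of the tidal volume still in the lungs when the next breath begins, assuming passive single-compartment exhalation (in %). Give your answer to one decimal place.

Flow: 49 L/min ÷ 60 = 0.8167 L/s.
R = (PIP − Pplat)/V̇ = (21.0 − 13.0) / 0.8167 = 8.0/0.8167 = 9.796 cmH2O·s/L.
C = Vt/(Pplat − PEEP) = 450.0 / (13.0 − 6) = 450.0/7.0 = 64.286 mL/cmH2O.
τ = R × C = 9.796 × 0.06429 L/cmH2O = 0.6298 s.
Fraction remaining at end-expiration = e^(−Te/τ) = e^(−0.83/0.6298) = 0.2677 → 26.77%.

26.8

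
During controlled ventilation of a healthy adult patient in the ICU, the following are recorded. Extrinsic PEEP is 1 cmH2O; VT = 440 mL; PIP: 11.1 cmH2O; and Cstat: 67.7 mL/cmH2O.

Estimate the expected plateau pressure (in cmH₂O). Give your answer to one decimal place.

Pplat = PEEP + Vt / Cstat = 1 + 440 / 67.7 = 1 + 6.499 = 7.499 cmH2O.

7.5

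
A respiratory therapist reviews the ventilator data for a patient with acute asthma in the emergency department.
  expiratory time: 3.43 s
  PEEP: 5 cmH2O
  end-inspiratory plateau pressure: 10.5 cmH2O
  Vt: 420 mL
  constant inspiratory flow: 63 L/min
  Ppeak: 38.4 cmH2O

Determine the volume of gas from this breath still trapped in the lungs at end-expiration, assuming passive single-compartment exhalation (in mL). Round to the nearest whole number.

77

Flow: 63 L/min ÷ 60 = 1.05 L/s.
R = (PIP − Pplat)/V̇ = (38.4 − 10.5) / 1.05 = 27.9/1.05 = 26.571 cmH2O·s/L.
C = Vt/(Pplat − PEEP) = 420.0 / (10.5 − 5) = 420.0/5.5 = 76.364 mL/cmH2O.
τ = R × C = 26.571 × 0.07636 L/cmH2O = 2.029 s.
Fraction remaining = e^(−Te/τ) = e^(−3.43/2.029) = 0.1844.
Trapped volume = 420.0 × 0.1844 = 77.448 mL.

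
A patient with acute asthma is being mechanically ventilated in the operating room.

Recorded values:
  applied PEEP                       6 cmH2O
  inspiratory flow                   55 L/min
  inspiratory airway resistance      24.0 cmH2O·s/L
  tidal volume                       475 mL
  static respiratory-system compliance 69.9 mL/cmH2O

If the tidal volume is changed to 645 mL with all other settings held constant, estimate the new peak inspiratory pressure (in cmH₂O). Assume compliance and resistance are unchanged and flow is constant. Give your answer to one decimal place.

Flow: 55 L/min ÷ 60 = 0.9167 L/s.
PIP = Vt/C + R·V̇ + PEEP (constant-flow equation of motion).
Only the elastic term changes: ΔPIP = ΔVt / C = (645 − 475) / 69.9 = 2.432 cmH2O.
Original PIP = 475/69.9 + 24.0×0.9167 + 6 = 34.796 cmH2O; new PIP = 34.796 + (2.432) = 37.228 cmH2O.

37.2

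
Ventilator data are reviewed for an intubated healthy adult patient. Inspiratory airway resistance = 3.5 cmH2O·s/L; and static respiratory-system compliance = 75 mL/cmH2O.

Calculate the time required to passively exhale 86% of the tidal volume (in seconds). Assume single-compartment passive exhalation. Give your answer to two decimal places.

0.52

τ = R × C = 3.5 × 75 mL/cmH2O = 3.5 × 0.075 L/cmH2O = 0.2625 s.
Exhaled fraction f = 1 − e^(−t/τ) → t = −τ·ln(1 − f) = −0.2625·ln(0.14) = 0.5161 s.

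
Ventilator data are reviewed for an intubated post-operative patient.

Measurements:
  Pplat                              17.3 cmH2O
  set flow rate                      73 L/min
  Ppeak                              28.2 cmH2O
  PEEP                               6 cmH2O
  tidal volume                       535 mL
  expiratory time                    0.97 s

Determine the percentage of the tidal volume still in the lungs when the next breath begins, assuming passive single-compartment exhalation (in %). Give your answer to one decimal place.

Flow: 73 L/min ÷ 60 = 1.2167 L/s.
R = (PIP − Pplat)/V̇ = (28.2 − 17.3) / 1.2167 = 10.9/1.2167 = 8.959 cmH2O·s/L.
C = Vt/(Pplat − PEEP) = 535.0 / (17.3 − 6) = 535.0/11.3 = 47.345 mL/cmH2O.
τ = R × C = 8.959 × 0.04735 L/cmH2O = 0.4242 s.
Fraction remaining at end-expiration = e^(−Te/τ) = e^(−0.97/0.4242) = 0.1016 → 10.16%.

10.2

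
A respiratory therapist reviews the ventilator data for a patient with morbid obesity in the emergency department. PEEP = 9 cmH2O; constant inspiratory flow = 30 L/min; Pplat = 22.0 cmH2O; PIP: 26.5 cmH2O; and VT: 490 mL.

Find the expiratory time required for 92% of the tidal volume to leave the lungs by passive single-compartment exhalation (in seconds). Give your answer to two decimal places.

0.86

Flow: 30 L/min ÷ 60 = 0.5 L/s.
R = (PIP − Pplat)/V̇ = (26.5 − 22.0) / 0.5 = 4.5/0.5 = 9.0 cmH2O·s/L.
C = Vt/(Pplat − PEEP) = 490.0 / (22.0 − 9) = 490.0/13.0 = 37.692 mL/cmH2O.
τ = R × C = 9.0 × 0.03769 L/cmH2O = 0.3392 s.
t = −τ·ln(1 − 0.92) = −0.3392·ln(0.08) = 0.8567 s.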